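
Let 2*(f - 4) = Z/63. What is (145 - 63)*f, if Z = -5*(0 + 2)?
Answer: 20254/63 ≈ 321.49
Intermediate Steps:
Z = -10 (Z = -5*2 = -10)
f = 247/63 (f = 4 + (-10/63)/2 = 4 + (-10*1/63)/2 = 4 + (1/2)*(-10/63) = 4 - 5/63 = 247/63 ≈ 3.9206)
(145 - 63)*f = (145 - 63)*(247/63) = 82*(247/63) = 20254/63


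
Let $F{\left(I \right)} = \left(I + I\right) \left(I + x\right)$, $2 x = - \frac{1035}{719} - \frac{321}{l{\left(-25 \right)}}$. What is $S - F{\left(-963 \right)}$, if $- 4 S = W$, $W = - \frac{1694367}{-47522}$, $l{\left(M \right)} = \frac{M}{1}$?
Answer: $- \frac{6299845924955769}{3416831800} \approx -1.8438 \cdot 10^{6}$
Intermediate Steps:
$l{\left(M \right)} = M$ ($l{\left(M \right)} = M 1 = M$)
$x = \frac{102462}{17975}$ ($x = \frac{- \frac{1035}{719} - \frac{321}{-25}}{2} = \frac{\left(-1035\right) \frac{1}{719} - - \frac{321}{25}}{2} = \frac{- \frac{1035}{719} + \frac{321}{25}}{2} = \frac{1}{2} \cdot \frac{204924}{17975} = \frac{102462}{17975} \approx 5.7002$)
$W = \frac{1694367}{47522}$ ($W = \left(-1694367\right) \left(- \frac{1}{47522}\right) = \frac{1694367}{47522} \approx 35.654$)
$S = - \frac{1694367}{190088}$ ($S = \left(- \frac{1}{4}\right) \frac{1694367}{47522} = - \frac{1694367}{190088} \approx -8.9136$)
$F{\left(I \right)} = 2 I \left(\frac{102462}{17975} + I\right)$ ($F{\left(I \right)} = \left(I + I\right) \left(I + \frac{102462}{17975}\right) = 2 I \left(\frac{102462}{17975} + I\right)$)
$S - F{\left(-963 \right)} = - \frac{1694367}{190088} - \frac{2}{17975} \left(-963\right) \left(102462 + 17975 \left(-963\right)\right) = - \frac{1694367}{190088} - \frac{2}{17975} \left(-963\right) \left(102462 - 17309925\right) = - \frac{1694367}{190088} - \frac{2}{17975} \left(-963\right) \left(-17207463\right) = - \frac{1694367}{190088} - \frac{33141573738}{17975} = - \frac{6299845924955769}{3416831800}$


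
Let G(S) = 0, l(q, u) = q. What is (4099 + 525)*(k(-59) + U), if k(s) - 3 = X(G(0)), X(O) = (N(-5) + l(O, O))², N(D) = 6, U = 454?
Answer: 2279632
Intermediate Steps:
X(O) = (6 + O)²
k(s) = 39 (k(s) = 3 + (6 + 0)² = 3 + 6² = 3 + 36 = 39)
(4099 + 525)*(k(-59) + U) = (4099 + 525)*(39 + 454) = 4624*493 = 2279632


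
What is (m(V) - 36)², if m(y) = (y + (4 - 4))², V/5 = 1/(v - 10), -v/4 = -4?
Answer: 1615441/1296 ≈ 1246.5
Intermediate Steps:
v = 16 (v = -4*(-4) = 16)
V = ⅚ (V = 5/(16 - 10) = 5/6 = 5*(⅙) = ⅚ ≈ 0.83333)
m(y) = y² (m(y) = (y + 0)² = y²)
(m(V) - 36)² = ((⅚)² - 36)² = (25/36 - 36)² = (-1271/36)² = 1615441/1296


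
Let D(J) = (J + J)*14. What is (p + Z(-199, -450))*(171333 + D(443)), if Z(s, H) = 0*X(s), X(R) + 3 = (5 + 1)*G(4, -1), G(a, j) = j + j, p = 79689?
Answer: 14641817793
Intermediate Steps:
D(J) = 28*J (D(J) = (2*J)*14 = 28*J)
G(a, j) = 2*j
X(R) = -15 (X(R) = -3 + (5 + 1)*(2*(-1)) = -3 + 6*(-2) = -3 - 12 = -15)
Z(s, H) = 0 (Z(s, H) = 0*(-15) = 0)
(p + Z(-199, -450))*(171333 + D(443)) = (79689 + 0)*(171333 + 28*443) = 79689*(171333 + 12404) = 79689*183737 = 14641817793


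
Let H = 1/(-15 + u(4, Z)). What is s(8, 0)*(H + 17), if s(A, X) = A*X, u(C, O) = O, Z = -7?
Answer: 0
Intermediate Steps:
H = -1/22 (H = 1/(-15 - 7) = 1/(-22) = -1/22 ≈ -0.045455)
s(8, 0)*(H + 17) = (8*0)*(-1/22 + 17) = 0*(373/22) = 0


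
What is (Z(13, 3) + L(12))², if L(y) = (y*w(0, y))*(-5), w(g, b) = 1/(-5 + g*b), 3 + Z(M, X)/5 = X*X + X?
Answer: 3249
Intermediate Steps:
Z(M, X) = -15 + 5*X + 5*X² (Z(M, X) = -15 + 5*(X*X + X) = -15 + 5*(X² + X) = -15 + 5*(X + X²) = -15 + (5*X + 5*X²) = -15 + 5*X + 5*X²)
w(g, b) = 1/(-5 + b*g)
L(y) = y (L(y) = (y/(-5 + y*0))*(-5) = (y/(-5 + 0))*(-5) = (y/(-5))*(-5) = (y*(-⅕))*(-5) = -y/5*(-5) = y)
(Z(13, 3) + L(12))² = ((-15 + 5*3 + 5*3²) + 12)² = ((-15 + 15 + 5*9) + 12)² = ((-15 + 15 + 45) + 12)² = (45 + 12)² = 57² = 3249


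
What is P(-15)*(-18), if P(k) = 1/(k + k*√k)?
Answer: 3/40 - 3*I*√15/40 ≈ 0.075 - 0.29047*I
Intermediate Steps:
P(k) = 1/(k + k^(3/2))
P(-15)*(-18) = -18/(-15 + (-15)^(3/2)) = -18/(-15 - 15*I*√15)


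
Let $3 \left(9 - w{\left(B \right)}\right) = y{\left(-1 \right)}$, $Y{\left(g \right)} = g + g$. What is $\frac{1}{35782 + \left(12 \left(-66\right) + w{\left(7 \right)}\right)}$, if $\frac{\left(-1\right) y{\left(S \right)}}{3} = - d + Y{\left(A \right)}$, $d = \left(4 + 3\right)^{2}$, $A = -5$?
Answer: $\frac{1}{34940} \approx 2.8621 \cdot 10^{-5}$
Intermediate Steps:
$Y{\left(g \right)} = 2 g$
$d = 49$ ($d = 7^{2} = 49$)
$y{\left(S \right)} = 177$ ($y{\left(S \right)} = - 3 \left(\left(-1\right) 49 + 2 \left(-5\right)\right) = - 3 \left(-49 - 10\right) = \left(-3\right) \left(-59\right) = 177$)
$w{\left(B \right)} = -50$ ($w{\left(B \right)} = 9 - 59 = -50$)
$\frac{1}{35782 + \left(12 \left(-66\right) + w{\left(7 \right)}\right)} = \frac{1}{35782 + \left(12 \left(-66\right) - 50\right)} = \frac{1}{35782 - 842} = \frac{1}{34940}$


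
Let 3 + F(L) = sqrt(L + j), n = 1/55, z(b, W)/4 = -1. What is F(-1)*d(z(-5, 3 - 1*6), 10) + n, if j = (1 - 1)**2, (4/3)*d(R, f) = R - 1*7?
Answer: 5449/220 - 33*I/4 ≈ 24.768 - 8.25*I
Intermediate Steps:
z(b, W) = -4 (z(b, W) = 4*(-1) = -4)
n = 1/55 ≈ 0.018182
d(R, f) = -21/4 + 3*R/4 (d(R, f) = 3*(R - 1*7)/4 = 3*(R - 7)/4 = 3*(-7 + R)/4 = -21/4 + 3*R/4)
j = 0 (j = 0**2 = 0)
F(L) = -3 + sqrt(L) (F(L) = -3 + sqrt(L + 0) = -3 + sqrt(L))
F(-1)*d(z(-5, 3 - 1*6), 10) + n = (-3 + sqrt(-1))*(-21/4 + (3/4)*(-4)) + 1/55 = (-3 + I)*(-21/4 - 3) + 1/55 = (-3 + I)*(-33/4) + 1/55 = (99/4 - 33*I/4) + 1/55 = 5449/220 - 33*I/4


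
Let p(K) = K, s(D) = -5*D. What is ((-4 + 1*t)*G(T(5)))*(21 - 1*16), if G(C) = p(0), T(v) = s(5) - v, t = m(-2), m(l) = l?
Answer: 0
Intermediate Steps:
t = -2
T(v) = -25 - v (T(v) = -5*5 - v = -25 - v)
G(C) = 0
((-4 + 1*t)*G(T(5)))*(21 - 1*16) = ((-4 + 1*(-2))*0)*(21 - 1*16) = ((-4 - 2)*0)*(21 - 16) = -6*0*5 = 0*5 = 0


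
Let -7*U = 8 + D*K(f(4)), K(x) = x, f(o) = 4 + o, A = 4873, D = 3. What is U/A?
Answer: -32/34111 ≈ -0.00093811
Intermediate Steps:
U = -32/7 (U = -(8 + 3*(4 + 4))/7 = -(8 + 3*8)/7 = -(8 + 24)/7 = -1/7*32 = -32/7 ≈ -4.5714)
U/A = -32/7/4873 = -32/7*1/4873 = -32/34111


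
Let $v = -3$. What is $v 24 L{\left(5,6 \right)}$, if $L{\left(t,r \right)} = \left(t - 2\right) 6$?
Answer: $-1296$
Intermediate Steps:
$L{\left(t,r \right)} = -12 + 6 t$ ($L{\left(t,r \right)} = \left(-2 + t\right) 6 = -12 + 6 t$)
$v 24 L{\left(5,6 \right)} = \left(-3\right) 24 \left(-12 + 6 \cdot 5\right) = - 72 \left(-12 + 30\right) = \left(-72\right) 18 = -1296$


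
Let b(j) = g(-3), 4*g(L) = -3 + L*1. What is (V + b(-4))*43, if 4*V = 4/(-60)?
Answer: -3913/60 ≈ -65.217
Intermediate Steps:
V = -1/60 (V = (4/(-60))/4 = (4*(-1/60))/4 = (¼)*(-1/15) = -1/60 ≈ -0.016667)
g(L) = -¾ + L/4 (g(L) = (-3 + L*1)/4 = (-3 + L)/4 = -¾ + L/4)
b(j) = -3/2 (b(j) = -¾ + (¼)*(-3) = -¾ - ¾ = -3/2)
(V + b(-4))*43 = (-1/60 - 3/2)*43 = -91/60*43 = -3913/60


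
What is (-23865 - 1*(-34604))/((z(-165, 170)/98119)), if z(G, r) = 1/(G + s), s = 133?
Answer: -33718398112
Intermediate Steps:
z(G, r) = 1/(133 + G) (z(G, r) = 1/(G + 133) = 1/(133 + G))
(-23865 - 1*(-34604))/((z(-165, 170)/98119)) = (-23865 - 1*(-34604))/((1/((133 - 165)*98119))) = (-23865 + 34604)/(((1/98119)/(-32))) = 10739/((-1/32*1/98119)) = 10739/(-1/3139808) = 10739*(-3139808) = -33718398112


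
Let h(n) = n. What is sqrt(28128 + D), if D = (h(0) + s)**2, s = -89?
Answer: sqrt(36049) ≈ 189.87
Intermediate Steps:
D = 7921 (D = (0 - 89)**2 = (-89)**2 = 7921)
sqrt(28128 + D) = sqrt(28128 + 7921) = sqrt(36049)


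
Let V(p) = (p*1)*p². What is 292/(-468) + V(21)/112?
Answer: 153623/1872 ≈ 82.064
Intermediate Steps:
V(p) = p³ (V(p) = p*p² = p³)
292/(-468) + V(21)/112 = 292/(-468) + 21³/112 = 292*(-1/468) + 9261*(1/112) = -73/117 + 1323/16 = 153623/1872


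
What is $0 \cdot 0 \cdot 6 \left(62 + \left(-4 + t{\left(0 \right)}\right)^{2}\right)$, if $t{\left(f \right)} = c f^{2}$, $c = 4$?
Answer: $0$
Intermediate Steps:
$t{\left(f \right)} = 4 f^{2}$
$0 \cdot 0 \cdot 6 \left(62 + \left(-4 + t{\left(0 \right)}\right)^{2}\right) = 0 \cdot 0 \cdot 6 \left(62 + \left(-4 + 4 \cdot 0^{2}\right)^{2}\right) = 0 \cdot 6 \left(62 + \left(-4 + 4 \cdot 0\right)^{2}\right) = 0 \left(62 + \left(-4 + 0\right)^{2}\right) = 0 \left(62 + \left(-4\right)^{2}\right) = 0 \left(62 + 16\right) = 0 \cdot 78 = 0$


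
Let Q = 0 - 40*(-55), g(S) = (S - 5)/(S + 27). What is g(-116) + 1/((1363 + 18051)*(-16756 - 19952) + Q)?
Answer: 86230276263/63425575168 ≈ 1.3596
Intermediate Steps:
g(S) = (-5 + S)/(27 + S)
Q = 2200 (Q = 0 + 2200 = 2200)
g(-116) + 1/((1363 + 18051)*(-16756 - 19952) + Q) = (-5 - 116)/(27 - 116) + 1/((1363 + 18051)*(-16756 - 19952) + 2200) = -121/(-89) + 1/(19414*(-36708) + 2200) = -1/89*(-121) + 1/(-712649112 + 2200) = 121/89 + 1/(-712646912) = 121/89 - 1/712646912 = 86230276263/63425575168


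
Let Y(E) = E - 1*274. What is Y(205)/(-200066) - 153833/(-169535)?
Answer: 30788450893/33918189310 ≈ 0.90773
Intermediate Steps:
Y(E) = -274 + E (Y(E) = E - 274 = -274 + E)
Y(205)/(-200066) - 153833/(-169535) = (-274 + 205)/(-200066) - 153833/(-169535) = -69*(-1/200066) - 153833*(-1/169535) = 69/200066 + 153833/169535 = 30788450893/33918189310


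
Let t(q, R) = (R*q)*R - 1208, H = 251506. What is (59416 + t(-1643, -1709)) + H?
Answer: -4798369169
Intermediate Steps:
t(q, R) = -1208 + q*R² (t(q, R) = q*R² - 1208 = -1208 + q*R²)
(59416 + t(-1643, -1709)) + H = (59416 + (-1208 - 1643*(-1709)²)) + 251506 = (59416 + (-1208 - 1643*2920681)) + 251506 = (59416 + (-1208 - 4798678883)) + 251506 = (59416 - 4798680091) + 251506 = -4798620675 + 251506 = -4798369169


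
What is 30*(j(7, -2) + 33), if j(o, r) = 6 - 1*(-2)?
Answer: 1230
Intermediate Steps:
j(o, r) = 8 (j(o, r) = 6 + 2 = 8)
30*(j(7, -2) + 33) = 30*(8 + 33) = 30*41 = 1230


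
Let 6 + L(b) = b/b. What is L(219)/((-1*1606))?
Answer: 5/1606 ≈ 0.0031133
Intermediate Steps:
L(b) = -5 (L(b) = -6 + b/b = -6 + 1 = -5)
L(219)/((-1*1606)) = -5/((-1*1606)) = -5/(-1606) = -5*(-1/1606) = 5/1606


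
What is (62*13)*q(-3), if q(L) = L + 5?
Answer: 1612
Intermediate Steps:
q(L) = 5 + L
(62*13)*q(-3) = (62*13)*(5 - 3) = 806*2 = 1612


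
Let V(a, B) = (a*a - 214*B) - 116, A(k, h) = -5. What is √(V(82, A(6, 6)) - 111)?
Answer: √7567 ≈ 86.989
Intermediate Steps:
V(a, B) = -116 + a² - 214*B (V(a, B) = (a² - 214*B) - 116 = -116 + a² - 214*B)
√(V(82, A(6, 6)) - 111) = √((-116 + 82² - 214*(-5)) - 111) = √((-116 + 6724 + 1070) - 111) = √(7678 - 111) = √7567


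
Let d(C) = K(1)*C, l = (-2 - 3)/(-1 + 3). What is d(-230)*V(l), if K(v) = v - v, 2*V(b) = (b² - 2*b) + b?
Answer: 0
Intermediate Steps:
l = -5/2 ≈ -2.5000
V(b) = b²/2 - b/2 (V(b) = ((b² - 2*b) + b)/2 = (b² - b)/2 = b²/2 - b/2)
K(v) = 0
d(C) = 0 (d(C) = 0*C = 0)
d(-230)*V(l) = 0*((½)*(-5/2)*(-1 - 5/2)) = 0*((½)*(-5/2)*(-7/2)) = 0*(35/8) = 0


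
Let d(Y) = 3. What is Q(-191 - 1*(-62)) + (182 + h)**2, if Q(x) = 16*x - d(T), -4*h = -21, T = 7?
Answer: 527929/16 ≈ 32996.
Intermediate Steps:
h = 21/4 (h = -1/4*(-21) = 21/4 ≈ 5.2500)
Q(x) = -3 + 16*x (Q(x) = 16*x - 1*3 = 16*x - 3 = -3 + 16*x)
Q(-191 - 1*(-62)) + (182 + h)**2 = (-3 + 16*(-191 - 1*(-62))) + (182 + 21/4)**2 = (-3 + 16*(-191 + 62)) + (749/4)**2 = (-3 + 16*(-129)) + 561001/16 = (-3 - 2064) + 561001/16 = -2067 + 561001/16 = 527929/16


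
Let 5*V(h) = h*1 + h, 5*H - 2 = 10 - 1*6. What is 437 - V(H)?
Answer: 10913/25 ≈ 436.52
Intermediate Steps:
H = 6/5 (H = ⅖ + (10 - 1*6)/5 = ⅖ + (10 - 6)/5 = ⅖ + (⅕)*4 = ⅖ + ⅘ = 6/5 ≈ 1.2000)
V(h) = 2*h/5 (V(h) = (h*1 + h)/5 = (h + h)/5 = (2*h)/5 = 2*h/5)
437 - V(H) = 437 - 2*6/(5*5) = 437 - 1*12/25 = 437 - 12/25 = 10913/25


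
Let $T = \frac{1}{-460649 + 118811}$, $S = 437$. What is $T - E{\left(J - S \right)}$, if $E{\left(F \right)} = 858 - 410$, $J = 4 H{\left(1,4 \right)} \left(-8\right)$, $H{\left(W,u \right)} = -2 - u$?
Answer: $- \frac{153143425}{341838} \approx -448.0$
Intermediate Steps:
$J = 192$ ($J = 4 \left(-2 - 4\right) \left(-8\right) = 4 \left(-6\right) \left(-8\right) = \left(-24\right) \left(-8\right) = 192$)
$E{\left(F \right)} = 448$ ($E{\left(F \right)} = 858 - 410 = 448$)
$T = - \frac{1}{341838}$ ($T = \frac{1}{-341838} = - \frac{1}{341838} \approx -2.9254 \cdot 10^{-6}$)
$T - E{\left(J - S \right)} = - \frac{1}{341838} - 448 = - \frac{153143425}{341838}$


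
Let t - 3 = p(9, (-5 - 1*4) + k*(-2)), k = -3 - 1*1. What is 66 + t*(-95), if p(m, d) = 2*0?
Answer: -219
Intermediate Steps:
k = -4 (k = -3 - 1 = -4)
p(m, d) = 0
t = 3 (t = 3 + 0 = 3)
66 + t*(-95) = 66 + 3*(-95) = 66 - 285 = -219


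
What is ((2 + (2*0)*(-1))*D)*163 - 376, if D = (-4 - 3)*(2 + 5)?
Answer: -16350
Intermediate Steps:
D = -49 (D = -7*7 = -49)
((2 + (2*0)*(-1))*D)*163 - 376 = ((2 + (2*0)*(-1))*(-49))*163 - 376 = ((2 + 0*(-1))*(-49))*163 - 376 = ((2 + 0)*(-49))*163 - 376 = (2*(-49))*163 - 376 = -98*163 - 376 = -15974 - 376 = -16350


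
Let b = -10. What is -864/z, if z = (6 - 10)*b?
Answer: -108/5 ≈ -21.600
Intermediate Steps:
z = 40 (z = (6 - 10)*(-10) = -4*(-10) = 40)
-864/z = -864/40 = -864*1/40 = -108/5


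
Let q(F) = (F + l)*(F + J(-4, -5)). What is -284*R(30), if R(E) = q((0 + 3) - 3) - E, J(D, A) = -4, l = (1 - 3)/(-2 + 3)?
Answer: 6248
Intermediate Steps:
l = -2 (l = -2/1 = -2*1 = -2)
q(F) = (-4 + F)*(-2 + F) (q(F) = (F - 2)*(F - 4) = (-2 + F)*(-4 + F) = (-4 + F)*(-2 + F))
R(E) = 8 - E (R(E) = (8 + ((0 + 3) - 3)² - 6*((0 + 3) - 3)) - E = (8 + (3 - 3)² - 6*(3 - 3)) - E = (8 + 0² - 6*0) - E = (8 + 0 + 0) - E = 8 - E)
-284*R(30) = -284*(8 - 1*30) = -284*(8 - 30) = -284*(-22) = 6248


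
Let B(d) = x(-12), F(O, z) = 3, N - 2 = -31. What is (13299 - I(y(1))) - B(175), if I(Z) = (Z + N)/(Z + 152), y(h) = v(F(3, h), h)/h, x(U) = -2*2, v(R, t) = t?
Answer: 2035387/153 ≈ 13303.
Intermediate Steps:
N = -29 (N = 2 - 31 = -29)
x(U) = -4
B(d) = -4
y(h) = 1 (y(h) = h/h = 1)
I(Z) = (-29 + Z)/(152 + Z) (I(Z) = (Z - 29)/(Z + 152) = (-29 + Z)/(152 + Z))
(13299 - I(y(1))) - B(175) = (13299 - (-29 + 1)/(152 + 1)) - 1*(-4) = (13299 - (-28)/153) + 4 = (13299 - 1*(-28/153)) + 4 = (13299 + 28/153) + 4 = 2034775/153 + 4 = 2035387/153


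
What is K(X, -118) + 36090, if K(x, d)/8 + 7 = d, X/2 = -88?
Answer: 35090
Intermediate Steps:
X = -176 (X = 2*(-88) = -176)
K(x, d) = -56 + 8*d
K(X, -118) + 36090 = (-56 + 8*(-118)) + 36090 = (-56 - 944) + 36090 = -1000 + 36090 = 35090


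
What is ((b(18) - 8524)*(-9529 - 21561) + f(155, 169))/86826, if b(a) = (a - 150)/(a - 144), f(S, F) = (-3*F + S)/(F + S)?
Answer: 75121429822/24615171 ≈ 3051.8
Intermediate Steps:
f(S, F) = (S - 3*F)/(F + S)
b(a) = (-150 + a)/(-144 + a)
((b(18) - 8524)*(-9529 - 21561) + f(155, 169))/86826 = (((-150 + 18)/(-144 + 18) - 8524)*(-9529 - 21561) + (155 - 3*169)/(169 + 155))/86826 = ((-132/(-126) - 8524)*(-31090) + (155 - 507)/324)*(1/86826) = ((-1/126*(-132) - 8524)*(-31090) + (1/324)*(-352))*(1/86826) = ((22/21 - 8524)*(-31090) - 88/81)*(1/86826) = (-178982/21*(-31090) - 88/81)*(1/86826) = (5564550380/21 - 88/81)*(1/86826) = (150242859644/567)*(1/86826) = 75121429822/24615171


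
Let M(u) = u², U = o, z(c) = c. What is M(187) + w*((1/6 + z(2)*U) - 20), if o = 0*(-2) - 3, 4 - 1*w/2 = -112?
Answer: 86927/3 ≈ 28976.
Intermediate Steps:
w = 232 (w = 8 - 2*(-112) = 8 + 224 = 232)
o = -3 (o = 0 - 3 = -3)
U = -3
M(187) + w*((1/6 + z(2)*U) - 20) = 187² + 232*((1/6 + 2*(-3)) - 20) = 34969 + 232*((⅙ - 6) - 20) = 34969 + 232*(-35/6 - 20) = 34969 + 232*(-155/6) = 34969 - 17980/3 = 86927/3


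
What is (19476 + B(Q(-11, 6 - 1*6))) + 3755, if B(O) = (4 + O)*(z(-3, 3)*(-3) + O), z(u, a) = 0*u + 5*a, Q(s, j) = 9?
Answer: 22763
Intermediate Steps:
z(u, a) = 5*a (z(u, a) = 0 + 5*a = 5*a)
B(O) = (-45 + O)*(4 + O) (B(O) = (4 + O)*((5*3)*(-3) + O) = (4 + O)*(15*(-3) + O) = (4 + O)*(-45 + O) = (-45 + O)*(4 + O))
(19476 + B(Q(-11, 6 - 1*6))) + 3755 = (19476 + (-180 + 9**2 - 41*9)) + 3755 = (19476 + (-180 + 81 - 369)) + 3755 = (19476 - 468) + 3755 = 19008 + 3755 = 22763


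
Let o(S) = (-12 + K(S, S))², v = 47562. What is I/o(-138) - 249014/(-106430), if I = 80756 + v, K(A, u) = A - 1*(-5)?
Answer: 65146221/7716175 ≈ 8.4428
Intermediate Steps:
K(A, u) = 5 + A (K(A, u) = A + 5 = 5 + A)
o(S) = (-7 + S)² (o(S) = (-12 + (5 + S))² = (-7 + S)²)
I = 128318 (I = 80756 + 47562 = 128318)
I/o(-138) - 249014/(-106430) = 128318/((-7 - 138)²) - 249014/(-106430) = 128318/((-145)²) - 249014*(-1/106430) = 128318/21025 + 124507/53215 = 65146221/7716175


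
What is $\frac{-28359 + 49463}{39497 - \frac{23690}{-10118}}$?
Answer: $\frac{6672821}{12489198} \approx 0.53429$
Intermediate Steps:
$\frac{-28359 + 49463}{39497 - \frac{23690}{-10118}} = \frac{21104}{39497 - - \frac{11845}{5059}} = \frac{21104}{39497 + \frac{11845}{5059}} = \frac{21104}{\frac{199827168}{5059}} = 21104 \cdot \frac{5059}{199827168} = \frac{6672821}{12489198}$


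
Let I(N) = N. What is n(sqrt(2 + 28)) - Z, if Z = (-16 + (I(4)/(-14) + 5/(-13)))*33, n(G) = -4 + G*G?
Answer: 52427/91 ≈ 576.12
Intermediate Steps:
n(G) = -4 + G**2
Z = -50061/91 (Z = (-16 + (4/(-14) + 5/(-13)))*33 = (-16 + (4*(-1/14) + 5*(-1/13)))*33 = (-16 + (-2/7 - 5/13))*33 = (-16 - 61/91)*33 = -1517/91*33 = -50061/91 ≈ -550.12)
n(sqrt(2 + 28)) - Z = (-4 + (sqrt(2 + 28))**2) - 1*(-50061/91) = (-4 + (sqrt(30))**2) + 50061/91 = (-4 + 30) + 50061/91 = 26 + 50061/91 = 52427/91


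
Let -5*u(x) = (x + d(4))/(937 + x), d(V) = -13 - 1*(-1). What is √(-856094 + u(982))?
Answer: 2*I*√788154687255/1919 ≈ 925.25*I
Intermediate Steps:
d(V) = -12 (d(V) = -13 + 1 = -12)
u(x) = -(-12 + x)/(5*(937 + x)) (u(x) = -(x - 12)/(5*(937 + x)) = -(-12 + x)/(5*(937 + x)))
√(-856094 + u(982)) = √(-856094 + (12 - 1*982)/(5*(937 + 982))) = √(-856094 + (⅕)*(12 - 982)/1919) = √(-856094 + (⅕)*(1/1919)*(-970)) = √(-856094 - 194/1919) = √(-1642844580/1919) = 2*I*√788154687255/1919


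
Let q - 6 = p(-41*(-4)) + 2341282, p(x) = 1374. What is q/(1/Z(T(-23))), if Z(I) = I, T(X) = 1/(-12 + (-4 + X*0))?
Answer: -1171331/8 ≈ -1.4642e+5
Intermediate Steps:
T(X) = -1/16 (T(X) = 1/(-12 + (-4 + 0)) = 1/(-12 - 4) = 1/(-16) = -1/16)
q = 2342662 (q = 6 + (1374 + 2341282) = 6 + 2342656 = 2342662)
q/(1/Z(T(-23))) = 2342662/(1/(-1/16)) = 2342662/(-16) = 2342662*(-1/16) = -1171331/8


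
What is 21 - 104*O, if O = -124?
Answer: 12917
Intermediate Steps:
21 - 104*O = 21 - 104*(-124) = 21 + 12896 = 12917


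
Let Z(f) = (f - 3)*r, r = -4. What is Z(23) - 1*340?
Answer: -420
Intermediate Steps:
Z(f) = 12 - 4*f (Z(f) = (f - 3)*(-4) = (-3 + f)*(-4) = 12 - 4*f)
Z(23) - 1*340 = (12 - 4*23) - 1*340 = (12 - 92) - 340 = -80 - 340 = -420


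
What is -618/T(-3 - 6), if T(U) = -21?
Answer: 206/7 ≈ 29.429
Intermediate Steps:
-618/T(-3 - 6) = -618/(-21) = -618*(-1/21) = 206/7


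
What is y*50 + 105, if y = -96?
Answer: -4695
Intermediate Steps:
y*50 + 105 = -96*50 + 105 = -4800 + 105 = -4695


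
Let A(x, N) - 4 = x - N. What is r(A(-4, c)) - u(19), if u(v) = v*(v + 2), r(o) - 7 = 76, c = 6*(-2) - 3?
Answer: -316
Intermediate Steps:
c = -15 (c = -12 - 3 = -15)
A(x, N) = 4 + x - N (A(x, N) = 4 + (x - N) = 4 + x - N)
r(o) = 83 (r(o) = 7 + 76 = 83)
u(v) = v*(2 + v)
r(A(-4, c)) - u(19) = 83 - 19*(2 + 19) = 83 - 19*21 = 83 - 1*399 = 83 - 399 = -316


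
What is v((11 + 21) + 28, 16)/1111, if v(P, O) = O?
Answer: 16/1111 ≈ 0.014401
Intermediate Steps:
v((11 + 21) + 28, 16)/1111 = 16/1111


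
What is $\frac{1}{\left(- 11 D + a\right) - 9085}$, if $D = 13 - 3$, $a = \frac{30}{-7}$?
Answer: $- \frac{7}{64395} \approx -0.0001087$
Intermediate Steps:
$a = - \frac{30}{7}$ ($a = 30 \left(- \frac{1}{7}\right) = - \frac{30}{7} \approx -4.2857$)
$D = 10$
$\frac{1}{\left(- 11 D + a\right) - 9085} = \frac{1}{\left(\left(-11\right) 10 - \frac{30}{7}\right) - 9085} = \frac{1}{\left(-110 - \frac{30}{7}\right) - 9085} = \frac{1}{- \frac{800}{7} - 9085} = \frac{1}{- \frac{64395}{7}} = - \frac{7}{64395}$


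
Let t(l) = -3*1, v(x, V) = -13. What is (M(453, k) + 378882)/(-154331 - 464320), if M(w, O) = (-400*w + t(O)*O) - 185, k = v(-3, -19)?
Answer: -197536/618651 ≈ -0.31930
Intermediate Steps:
k = -13
t(l) = -3
M(w, O) = -185 - 400*w - 3*O (M(w, O) = (-400*w - 3*O) - 185 = -185 - 400*w - 3*O)
(M(453, k) + 378882)/(-154331 - 464320) = ((-185 - 400*453 - 3*(-13)) + 378882)/(-154331 - 464320) = ((-185 - 181200 + 39) + 378882)/(-618651) = (-181346 + 378882)*(-1/618651) = 197536*(-1/618651) = -197536/618651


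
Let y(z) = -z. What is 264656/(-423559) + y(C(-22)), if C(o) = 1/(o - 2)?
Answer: -5928185/10165416 ≈ -0.58317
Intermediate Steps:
C(o) = 1/(-2 + o)
264656/(-423559) + y(C(-22)) = 264656/(-423559) - 1/(-2 - 22) = 264656*(-1/423559) - 1/(-24) = -264656/423559 - 1*(-1/24) = -264656/423559 + 1/24 = -5928185/10165416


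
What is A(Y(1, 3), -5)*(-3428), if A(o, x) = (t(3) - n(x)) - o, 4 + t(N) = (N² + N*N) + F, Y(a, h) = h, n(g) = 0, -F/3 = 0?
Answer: -37708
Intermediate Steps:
F = 0 (F = -3*0 = 0)
t(N) = -4 + 2*N² (t(N) = -4 + ((N² + N*N) + 0) = -4 + ((N² + N²) + 0) = -4 + (2*N² + 0) = -4 + 2*N²)
A(o, x) = 14 - o (A(o, x) = ((-4 + 2*3²) - 1*0) - o = ((-4 + 2*9) + 0) - o = ((-4 + 18) + 0) - o = (14 + 0) - o = 14 - o)
A(Y(1, 3), -5)*(-3428) = (14 - 1*3)*(-3428) = (14 - 3)*(-3428) = 11*(-3428) = -37708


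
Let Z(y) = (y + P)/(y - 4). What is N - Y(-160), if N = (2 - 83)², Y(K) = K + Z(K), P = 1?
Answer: 1102085/164 ≈ 6720.0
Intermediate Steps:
Z(y) = (1 + y)/(-4 + y) (Z(y) = (y + 1)/(y - 4) = (1 + y)/(-4 + y))
Y(K) = K + (1 + K)/(-4 + K)
N = 6561 (N = (-81)² = 6561)
N - Y(-160) = 6561 - (1 - 160 - 160*(-4 - 160))/(-4 - 160) = 6561 - (1 - 160 - 160*(-164))/(-164) = 6561 - (-1)*(1 - 160 + 26240)/164 = 6561 - (-1)*26081/164 = 6561 - 1*(-26081/164) = 6561 + 26081/164 = 1102085/164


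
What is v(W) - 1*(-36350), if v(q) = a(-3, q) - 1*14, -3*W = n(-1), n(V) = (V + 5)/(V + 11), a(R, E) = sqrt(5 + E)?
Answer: 36336 + sqrt(1095)/15 ≈ 36338.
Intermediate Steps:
n(V) = (5 + V)/(11 + V)
W = -2/15 (W = -(5 - 1)/(3*(11 - 1)) = -4/(3*10) = -4/30 = -1/3*2/5 = -2/15 ≈ -0.13333)
v(q) = -14 + sqrt(5 + q) (v(q) = sqrt(5 + q) - 1*14 = sqrt(5 + q) - 14 = -14 + sqrt(5 + q))
v(W) - 1*(-36350) = (-14 + sqrt(5 - 2/15)) - 1*(-36350) = (-14 + sqrt(73/15)) + 36350 = (-14 + sqrt(1095)/15) + 36350 = 36336 + sqrt(1095)/15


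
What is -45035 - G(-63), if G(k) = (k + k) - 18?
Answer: -44891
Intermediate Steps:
G(k) = -18 + 2*k (G(k) = 2*k - 18 = -18 + 2*k)
-45035 - G(-63) = -45035 - (-18 + 2*(-63)) = -45035 - (-18 - 126) = -45035 - 1*(-144) = -45035 + 144 = -44891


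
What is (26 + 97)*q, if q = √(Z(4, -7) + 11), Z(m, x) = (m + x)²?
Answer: 246*√5 ≈ 550.07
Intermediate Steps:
q = 2*√5 (q = √((4 - 7)² + 11) = √((-3)² + 11) = √(9 + 11) = √20 = 2*√5 ≈ 4.4721)
(26 + 97)*q = (26 + 97)*(2*√5) = 123*(2*√5) = 246*√5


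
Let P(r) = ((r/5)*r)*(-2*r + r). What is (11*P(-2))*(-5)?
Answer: -88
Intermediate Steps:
P(r) = -r**3/5 (P(r) = ((r*(1/5))*r)*(-r) = ((r/5)*r)*(-r) = (r**2/5)*(-r) = -r**3/5)
(11*P(-2))*(-5) = (11*(-1/5*(-2)**3))*(-5) = (11*(-1/5*(-8)))*(-5) = (11*(8/5))*(-5) = (88/5)*(-5) = -88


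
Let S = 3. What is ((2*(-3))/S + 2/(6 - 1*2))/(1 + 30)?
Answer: -3/62 ≈ -0.048387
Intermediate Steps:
((2*(-3))/S + 2/(6 - 1*2))/(1 + 30) = ((2*(-3))/3 + 2/(6 - 1*2))/(1 + 30) = (-6*⅓ + 2/(6 - 2))/31 = (-2 + 2/4)*(1/31) = (-2 + 2*(¼))*(1/31) = (-2 + ½)*(1/31) = -3/2*1/31 = -3/62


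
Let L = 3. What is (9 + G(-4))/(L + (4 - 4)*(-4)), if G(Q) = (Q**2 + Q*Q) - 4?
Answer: 37/3 ≈ 12.333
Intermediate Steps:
G(Q) = -4 + 2*Q**2 (G(Q) = (Q**2 + Q**2) - 4 = 2*Q**2 - 4 = -4 + 2*Q**2)
(9 + G(-4))/(L + (4 - 4)*(-4)) = (9 + (-4 + 2*(-4)**2))/(3 + (4 - 4)*(-4)) = (9 + (-4 + 2*16))/(3 + 0*(-4)) = (9 + (-4 + 32))/(3 + 0) = (9 + 28)/3 = 37*(1/3) = 37/3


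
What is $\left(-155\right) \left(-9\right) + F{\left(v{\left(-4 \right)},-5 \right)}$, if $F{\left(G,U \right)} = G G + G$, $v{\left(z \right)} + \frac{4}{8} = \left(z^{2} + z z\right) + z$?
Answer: $\frac{8715}{4} \approx 2178.8$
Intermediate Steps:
$v{\left(z \right)} = - \frac{1}{2} + z + 2 z^{2}$ ($v{\left(z \right)} = - \frac{1}{2} + \left(\left(z^{2} + z z\right) + z\right) = - \frac{1}{2} + \left(\left(z^{2} + z^{2}\right) + z\right) = - \frac{1}{2} + \left(2 z^{2} + z\right) = - \frac{1}{2} + \left(z + 2 z^{2}\right) = - \frac{1}{2} + z + 2 z^{2}$)
$F{\left(G,U \right)} = G + G^{2}$ ($F{\left(G,U \right)} = G^{2} + G = G + G^{2}$)
$\left(-155\right) \left(-9\right) + F{\left(v{\left(-4 \right)},-5 \right)} = \left(-155\right) \left(-9\right) + \left(- \frac{1}{2} - 4 + 2 \left(-4\right)^{2}\right) \left(1 - \left(\frac{9}{2} - 32\right)\right) = 1395 + \left(- \frac{1}{2} - 4 + 2 \cdot 16\right) \left(1 - - \frac{55}{2}\right) = 1395 + \left(- \frac{1}{2} - 4 + 32\right) \left(1 - - \frac{55}{2}\right) = 1395 + \frac{55 \left(1 + \frac{55}{2}\right)}{2} = 1395 + \frac{55}{2} \cdot \frac{57}{2} = 1395 + \frac{3135}{4} = \frac{8715}{4}$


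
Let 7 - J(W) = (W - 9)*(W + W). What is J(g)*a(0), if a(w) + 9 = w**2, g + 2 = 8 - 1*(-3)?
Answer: -63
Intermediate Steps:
g = 9 (g = -2 + (8 - 1*(-3)) = -2 + (8 + 3) = -2 + 11 = 9)
a(w) = -9 + w**2
J(W) = 7 - 2*W*(-9 + W) (J(W) = 7 - (W - 9)*(W + W) = 7 - (-9 + W)*2*W = 7 - 2*W*(-9 + W))
J(g)*a(0) = (7 - 2*9**2 + 18*9)*(-9 + 0**2) = (7 - 2*81 + 162)*(-9 + 0) = (7 - 162 + 162)*(-9) = 7*(-9) = -63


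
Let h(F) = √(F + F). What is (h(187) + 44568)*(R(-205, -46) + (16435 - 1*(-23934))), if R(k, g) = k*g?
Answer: 2219441832 + 49799*√374 ≈ 2.2204e+9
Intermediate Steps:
h(F) = √2*√F (h(F) = √(2*F) = √2*√F)
R(k, g) = g*k
(h(187) + 44568)*(R(-205, -46) + (16435 - 1*(-23934))) = (√2*√187 + 44568)*(-46*(-205) + (16435 - 1*(-23934))) = (√374 + 44568)*(9430 + (16435 + 23934)) = (44568 + √374)*(9430 + 40369) = (44568 + √374)*49799 = 2219441832 + 49799*√374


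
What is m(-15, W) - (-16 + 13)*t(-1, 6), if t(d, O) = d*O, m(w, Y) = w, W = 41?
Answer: -33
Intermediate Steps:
t(d, O) = O*d
m(-15, W) - (-16 + 13)*t(-1, 6) = -15 - (-16 + 13)*6*(-1) = -15 - (-3)*(-6) = -15 - 1*18 = -15 - 18 = -33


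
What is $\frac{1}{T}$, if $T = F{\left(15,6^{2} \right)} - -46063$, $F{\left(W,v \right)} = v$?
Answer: $\frac{1}{46099} \approx 2.1692 \cdot 10^{-5}$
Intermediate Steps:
$T = 46099$ ($T = 6^{2} - -46063 = 36 + 46063 = 46099$)
$\frac{1}{T} = \frac{1}{46099}$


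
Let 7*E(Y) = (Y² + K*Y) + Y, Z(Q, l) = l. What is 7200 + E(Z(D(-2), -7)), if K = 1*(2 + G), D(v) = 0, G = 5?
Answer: 7199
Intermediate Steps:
K = 7 (K = 1*(2 + 5) = 1*7 = 7)
E(Y) = Y²/7 + 8*Y/7 (E(Y) = ((Y² + 7*Y) + Y)/7 = (Y² + 8*Y)/7 = Y²/7 + 8*Y/7)
7200 + E(Z(D(-2), -7)) = 7200 + (⅐)*(-7)*(8 - 7) = 7200 + (⅐)*(-7)*1 = 7200 - 1 = 7199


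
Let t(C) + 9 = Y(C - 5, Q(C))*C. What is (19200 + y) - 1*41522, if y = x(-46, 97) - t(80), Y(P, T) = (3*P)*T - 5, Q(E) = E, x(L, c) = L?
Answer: -1461959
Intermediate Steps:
Y(P, T) = -5 + 3*P*T (Y(P, T) = 3*P*T - 5 = -5 + 3*P*T)
t(C) = -9 + C*(-5 + 3*C*(-5 + C)) (t(C) = -9 + (-5 + 3*(C - 5)*C)*C = -9 + (-5 + 3*(-5 + C)*C)*C = -9 + (-5 + 3*C*(-5 + C))*C = -9 + C*(-5 + 3*C*(-5 + C)))
y = -1439637 (y = -46 - (-9 + 80*(-5 + 3*80*(-5 + 80))) = -46 - (-9 + 80*(-5 + 3*80*75)) = -46 - (-9 + 80*(-5 + 18000)) = -46 - (-9 + 80*17995) = -46 - (-9 + 1439600) = -46 - 1*1439591 = -46 - 1439591 = -1439637)
(19200 + y) - 1*41522 = (19200 - 1439637) - 1*41522 = -1420437 - 41522 = -1461959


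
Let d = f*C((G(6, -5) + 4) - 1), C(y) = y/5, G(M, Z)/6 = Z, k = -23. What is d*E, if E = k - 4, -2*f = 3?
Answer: -2187/10 ≈ -218.70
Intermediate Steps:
G(M, Z) = 6*Z
f = -3/2 (f = -1/2*3 = -3/2 ≈ -1.5000)
C(y) = y/5 (C(y) = y*(1/5) = y/5)
d = 81/10 (d = -3*((6*(-5) + 4) - 1)/10 = -3*((-30 + 4) - 1)/10 = -3*(-26 - 1)/10 = -3*(-27)/10 = -3/2*(-27/5) = 81/10 ≈ 8.1000)
E = -27 (E = -23 - 4 = -27)
d*E = (81/10)*(-27) = -2187/10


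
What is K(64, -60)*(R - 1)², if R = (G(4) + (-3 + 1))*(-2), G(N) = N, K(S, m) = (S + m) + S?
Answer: 1700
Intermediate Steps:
K(S, m) = m + 2*S
R = -4 (R = (4 + (-3 + 1))*(-2) = (4 - 2)*(-2) = 2*(-2) = -4)
K(64, -60)*(R - 1)² = (-60 + 2*64)*(-4 - 1)² = (-60 + 128)*(-5)² = 68*25 = 1700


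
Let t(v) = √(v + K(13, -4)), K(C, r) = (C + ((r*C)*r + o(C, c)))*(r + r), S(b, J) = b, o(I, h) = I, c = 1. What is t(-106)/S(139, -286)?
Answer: I*√1978/139 ≈ 0.31996*I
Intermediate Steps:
K(C, r) = 2*r*(2*C + C*r²) (K(C, r) = (C + ((r*C)*r + C))*(r + r) = (C + ((C*r)*r + C))*(2*r) = (C + (C*r² + C))*(2*r) = (C + (C + C*r²))*(2*r) = (2*C + C*r²)*(2*r) = 2*r*(2*C + C*r²))
t(v) = √(-1872 + v) (t(v) = √(v + 2*13*(-4)*(2 + (-4)²)) = √(v + 2*13*(-4)*(2 + 16)) = √(v + 2*13*(-4)*18) = √(v - 1872) = √(-1872 + v))
t(-106)/S(139, -286) = √(-1872 - 106)/139 = √(-1978)*(1/139) = (I*√1978)*(1/139) = I*√1978/139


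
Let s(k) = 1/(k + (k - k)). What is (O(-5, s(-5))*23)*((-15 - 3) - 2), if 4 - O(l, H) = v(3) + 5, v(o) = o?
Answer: 1840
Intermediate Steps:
s(k) = 1/k (s(k) = 1/(k + 0) = 1/k)
O(l, H) = -4 (O(l, H) = 4 - (3 + 5) = 4 - 1*8 = 4 - 8 = -4)
(O(-5, s(-5))*23)*((-15 - 3) - 2) = (-4*23)*((-15 - 3) - 2) = -92*(-18 - 2) = -92*(-20) = 1840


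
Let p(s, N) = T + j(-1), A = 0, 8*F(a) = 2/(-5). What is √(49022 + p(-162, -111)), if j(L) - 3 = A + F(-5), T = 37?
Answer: √4906195/10 ≈ 221.50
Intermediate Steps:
F(a) = -1/20 (F(a) = (2/(-5))/8 = (2*(-⅕))/8 = (⅛)*(-⅖) = -1/20)
j(L) = 59/20 (j(L) = 3 + (0 - 1/20) = 3 - 1/20 = 59/20)
p(s, N) = 799/20 (p(s, N) = 37 + 59/20 = 799/20)
√(49022 + p(-162, -111)) = √(49022 + 799/20) = √(981239/20) = √4906195/10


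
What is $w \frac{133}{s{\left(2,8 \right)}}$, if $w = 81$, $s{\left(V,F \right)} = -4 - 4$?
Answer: $- \frac{10773}{8} \approx -1346.6$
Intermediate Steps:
$s{\left(V,F \right)} = -8$
$w \frac{133}{s{\left(2,8 \right)}} = 81 \frac{133}{-8} = 81 \cdot 133 \left(- \frac{1}{8}\right) = 81 \left(- \frac{133}{8}\right) = - \frac{10773}{8}$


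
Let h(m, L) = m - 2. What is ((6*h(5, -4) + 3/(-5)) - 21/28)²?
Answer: 110889/400 ≈ 277.22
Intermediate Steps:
h(m, L) = -2 + m
((6*h(5, -4) + 3/(-5)) - 21/28)² = ((6*(-2 + 5) + 3/(-5)) - 21/28)² = ((6*3 + 3*(-⅕)) - 21*1/28)² = ((18 - ⅗) - ¾)² = (87/5 - ¾)² = (333/20)² = 110889/400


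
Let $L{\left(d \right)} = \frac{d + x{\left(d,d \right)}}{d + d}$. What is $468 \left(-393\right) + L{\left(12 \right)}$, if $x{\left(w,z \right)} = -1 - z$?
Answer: $- \frac{4414177}{24} \approx -1.8392 \cdot 10^{5}$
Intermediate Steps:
$L{\left(d \right)} = - \frac{1}{2 d}$ ($L{\left(d \right)} = \frac{d - \left(1 + d\right)}{d + d} = - \frac{1}{2 d}$)
$468 \left(-393\right) + L{\left(12 \right)} = 468 \left(-393\right) - \frac{1}{2 \cdot 12} = -183924 - \frac{1}{24} = - \frac{4414177}{24}$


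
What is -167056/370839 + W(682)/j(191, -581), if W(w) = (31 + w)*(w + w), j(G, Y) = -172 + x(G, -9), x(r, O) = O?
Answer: -360683031484/67121859 ≈ -5373.6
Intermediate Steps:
j(G, Y) = -181 (j(G, Y) = -172 - 9 = -181)
W(w) = 2*w*(31 + w) (W(w) = (31 + w)*(2*w) = 2*w*(31 + w))
-167056/370839 + W(682)/j(191, -581) = -167056/370839 + (2*682*(31 + 682))/(-181) = -167056*1/370839 + (2*682*713)*(-1/181) = -167056/370839 + 972532*(-1/181) = -167056/370839 - 972532/181 = -360683031484/67121859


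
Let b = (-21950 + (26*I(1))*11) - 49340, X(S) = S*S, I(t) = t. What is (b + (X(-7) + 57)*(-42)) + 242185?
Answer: 166729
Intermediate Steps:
X(S) = S**2
b = -71004 (b = (-21950 + (26*1)*11) - 49340 = (-21950 + 26*11) - 49340 = (-21950 + 286) - 49340 = -21664 - 49340 = -71004)
(b + (X(-7) + 57)*(-42)) + 242185 = (-71004 + ((-7)**2 + 57)*(-42)) + 242185 = (-71004 + (49 + 57)*(-42)) + 242185 = (-71004 + 106*(-42)) + 242185 = (-71004 - 4452) + 242185 = -75456 + 242185 = 166729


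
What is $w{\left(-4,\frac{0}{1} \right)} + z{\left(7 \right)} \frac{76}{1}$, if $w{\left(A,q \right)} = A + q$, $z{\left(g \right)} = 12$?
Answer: $908$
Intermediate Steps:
$w{\left(-4,\frac{0}{1} \right)} + z{\left(7 \right)} \frac{76}{1} = \left(-4 + \frac{0}{1}\right) + 12 \cdot \frac{76}{1} = \left(-4 + 0 \cdot 1\right) + 12 \cdot 76 \cdot 1 = \left(-4 + 0\right) + 12 \cdot 76 = -4 + 912 = 908$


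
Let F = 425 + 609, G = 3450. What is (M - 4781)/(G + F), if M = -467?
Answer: -1312/1121 ≈ -1.1704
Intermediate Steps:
F = 1034
(M - 4781)/(G + F) = (-467 - 4781)/(3450 + 1034) = -5248/4484 = -5248*1/4484 = -1312/1121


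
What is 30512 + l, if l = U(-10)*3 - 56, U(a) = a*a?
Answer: 30756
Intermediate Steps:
U(a) = a**2
l = 244 (l = (-10)**2*3 - 56 = 100*3 - 56 = 300 - 56 = 244)
30512 + l = 30512 + 244 = 30756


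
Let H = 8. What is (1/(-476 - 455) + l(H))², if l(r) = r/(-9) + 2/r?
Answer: 460059601/1123322256 ≈ 0.40955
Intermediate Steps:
l(r) = 2/r - r/9 (l(r) = r*(-⅑) + 2/r = -r/9 + 2/r = 2/r - r/9)
(1/(-476 - 455) + l(H))² = (1/(-476 - 455) + (2/8 - ⅑*8))² = (1/(-931) + (2*(⅛) - 8/9))² = (-1/931 + (¼ - 8/9))² = (-1/931 - 23/36)² = (-21449/33516)² = 460059601/1123322256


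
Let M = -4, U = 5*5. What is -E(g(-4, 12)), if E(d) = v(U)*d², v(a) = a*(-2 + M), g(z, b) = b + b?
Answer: 86400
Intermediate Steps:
U = 25
g(z, b) = 2*b
v(a) = -6*a (v(a) = a*(-2 - 4) = a*(-6) = -6*a)
E(d) = -150*d² (E(d) = (-6*25)*d² = -150*d²)
-E(g(-4, 12)) = -(-150)*(2*12)² = -(-150)*24² = -(-150)*576 = -1*(-86400) = 86400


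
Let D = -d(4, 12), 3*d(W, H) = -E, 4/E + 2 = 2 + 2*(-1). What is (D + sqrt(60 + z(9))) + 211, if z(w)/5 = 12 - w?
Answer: 631/3 + 5*sqrt(3) ≈ 218.99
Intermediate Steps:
E = -2 (E = 4/(-2 + (2 + 2*(-1))) = 4/(-2 + (2 - 2)) = 4/(-2 + 0) = 4/(-2) = 4*(-1/2) = -2)
z(w) = 60 - 5*w (z(w) = 5*(12 - w) = 60 - 5*w)
d(W, H) = 2/3 (d(W, H) = (-1*(-2))/3 = (1/3)*2 = 2/3)
D = -2/3 (D = -1*2/3 = -2/3 ≈ -0.66667)
(D + sqrt(60 + z(9))) + 211 = (-2/3 + sqrt(60 + (60 - 5*9))) + 211 = (-2/3 + sqrt(60 + (60 - 45))) + 211 = (-2/3 + sqrt(60 + 15)) + 211 = (-2/3 + sqrt(75)) + 211 = (-2/3 + 5*sqrt(3)) + 211 = 631/3 + 5*sqrt(3)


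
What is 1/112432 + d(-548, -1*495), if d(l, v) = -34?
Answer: -3822687/112432 ≈ -34.000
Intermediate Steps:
1/112432 + d(-548, -1*495) = 1/112432 - 34 = -3822687/112432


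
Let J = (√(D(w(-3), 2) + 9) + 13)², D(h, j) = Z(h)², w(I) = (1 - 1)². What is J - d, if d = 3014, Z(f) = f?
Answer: -2758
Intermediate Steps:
w(I) = 0 (w(I) = 0² = 0)
D(h, j) = h²
J = 256 (J = (√(0² + 9) + 13)² = (√(0 + 9) + 13)² = (√9 + 13)² = (3 + 13)² = 16² = 256)
J - d = 256 - 1*3014 = 256 - 3014 = -2758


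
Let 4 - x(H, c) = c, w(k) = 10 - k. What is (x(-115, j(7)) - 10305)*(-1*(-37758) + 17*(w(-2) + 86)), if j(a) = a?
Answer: -406382592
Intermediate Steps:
x(H, c) = 4 - c
(x(-115, j(7)) - 10305)*(-1*(-37758) + 17*(w(-2) + 86)) = ((4 - 1*7) - 10305)*(-1*(-37758) + 17*((10 - 1*(-2)) + 86)) = ((4 - 7) - 10305)*(37758 + 17*((10 + 2) + 86)) = (-3 - 10305)*(37758 + 17*(12 + 86)) = -10308*(37758 + 17*98) = -10308*(37758 + 1666) = -10308*39424 = -406382592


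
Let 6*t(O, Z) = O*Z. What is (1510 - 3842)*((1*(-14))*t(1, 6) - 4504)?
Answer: 10535976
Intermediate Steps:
t(O, Z) = O*Z/6 (t(O, Z) = (O*Z)/6 = O*Z/6)
(1510 - 3842)*((1*(-14))*t(1, 6) - 4504) = (1510 - 3842)*((1*(-14))*((⅙)*1*6) - 4504) = -2332*(-14*1 - 4504) = -2332*(-14 - 4504) = -2332*(-4518) = 10535976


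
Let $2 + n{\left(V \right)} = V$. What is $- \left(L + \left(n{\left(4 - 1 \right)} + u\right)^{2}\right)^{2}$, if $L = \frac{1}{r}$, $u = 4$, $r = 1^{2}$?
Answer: $-676$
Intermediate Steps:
$r = 1$
$n{\left(V \right)} = -2 + V$
$L = 1$ ($L = 1^{-1} = 1$)
$- \left(L + \left(n{\left(4 - 1 \right)} + u\right)^{2}\right)^{2} = - \left(1 + \left(\left(-2 + \left(4 - 1\right)\right) + 4\right)^{2}\right)^{2} = - \left(1 + \left(\left(-2 + 3\right) + 4\right)^{2}\right)^{2} = - \left(1 + \left(1 + 4\right)^{2}\right)^{2} = - \left(1 + 5^{2}\right)^{2} = - \left(1 + 25\right)^{2} = - 26^{2} = \left(-1\right) 676 = -676$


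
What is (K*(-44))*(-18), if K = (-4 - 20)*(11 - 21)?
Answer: 190080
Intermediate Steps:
K = 240 (K = -24*(-10) = 240)
(K*(-44))*(-18) = (240*(-44))*(-18) = -10560*(-18) = 190080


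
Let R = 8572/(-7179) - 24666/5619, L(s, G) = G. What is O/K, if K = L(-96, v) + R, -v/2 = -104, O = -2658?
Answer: -17870088843/1360871221 ≈ -13.131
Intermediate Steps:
v = 208 (v = -2*(-104) = 208)
R = -75081094/13446267 (R = 8572*(-1/7179) - 24666*1/5619 = -8572/7179 - 8222/1873 = -75081094/13446267 ≈ -5.5838)
K = 2721742442/13446267 (K = 208 - 75081094/13446267 = 2721742442/13446267 ≈ 202.42)
O/K = -2658/2721742442/13446267 = -2658*13446267/2721742442 = -17870088843/1360871221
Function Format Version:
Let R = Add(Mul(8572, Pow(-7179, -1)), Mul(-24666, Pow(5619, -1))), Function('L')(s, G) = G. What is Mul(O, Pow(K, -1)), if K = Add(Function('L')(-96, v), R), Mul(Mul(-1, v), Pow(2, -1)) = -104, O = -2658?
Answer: Rational(-17870088843, 1360871221) ≈ -13.131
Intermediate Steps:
v = 208 (v = Mul(-2, -104) = 208)
R = Rational(-75081094, 13446267) (R = Add(Mul(8572, Rational(-1, 7179)), Mul(-24666, Rational(1, 5619))) = Add(Rational(-8572, 7179), Rational(-8222, 1873)) = Rational(-75081094, 13446267) ≈ -5.5838)
K = Rational(2721742442, 13446267) (K = Add(208, Rational(-75081094, 13446267)) = Rational(2721742442, 13446267) ≈ 202.42)
Mul(O, Pow(K, -1)) = Mul(-2658, Pow(Rational(2721742442, 13446267), -1)) = Mul(-2658, Rational(13446267, 2721742442)) = Rational(-17870088843, 1360871221)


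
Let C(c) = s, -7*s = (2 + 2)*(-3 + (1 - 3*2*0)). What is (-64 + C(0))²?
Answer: 193600/49 ≈ 3951.0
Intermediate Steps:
s = 8/7 (s = -(2 + 2)*(-3 + (1 - 3*2*0))/7 = -4*(-3 + (1 - 6*0))/7 = -4*(-3 + (1 + 0))/7 = -4*(-3 + 1)/7 = -4*(-2)/7 = -⅐*(-8) = 8/7 ≈ 1.1429)
C(c) = 8/7
(-64 + C(0))² = (-64 + 8/7)² = (-440/7)² = 193600/49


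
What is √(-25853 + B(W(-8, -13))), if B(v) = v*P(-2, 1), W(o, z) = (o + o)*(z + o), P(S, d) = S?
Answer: 5*I*√1061 ≈ 162.86*I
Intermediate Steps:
W(o, z) = 2*o*(o + z) (W(o, z) = (2*o)*(o + z) = 2*o*(o + z))
B(v) = -2*v (B(v) = v*(-2) = -2*v)
√(-25853 + B(W(-8, -13))) = √(-25853 - 4*(-8)*(-8 - 13)) = √(-25853 - 4*(-8)*(-21)) = √(-25853 - 2*336) = √(-25853 - 672) = √(-26525) = 5*I*√1061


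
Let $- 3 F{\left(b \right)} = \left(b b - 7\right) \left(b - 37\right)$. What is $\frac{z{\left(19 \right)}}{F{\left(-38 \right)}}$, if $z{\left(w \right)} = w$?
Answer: $\frac{19}{35925} \approx 0.00052888$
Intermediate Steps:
$F{\left(b \right)} = - \frac{\left(-37 + b\right) \left(-7 + b^{2}\right)}{3}$ ($F{\left(b \right)} = - \frac{\left(b b - 7\right) \left(b - 37\right)}{3} = - \frac{\left(b^{2} - 7\right) \left(-37 + b\right)}{3} = - \frac{\left(-7 + b^{2}\right) \left(-37 + b\right)}{3} = - \frac{\left(-37 + b\right) \left(-7 + b^{2}\right)}{3}$)
$\frac{z{\left(19 \right)}}{F{\left(-38 \right)}} = \frac{19}{- \frac{259}{3} - \frac{\left(-38\right)^{3}}{3} + \frac{7}{3} \left(-38\right) + \frac{37 \left(-38\right)^{2}}{3}} = \frac{19}{- \frac{259}{3} - - \frac{54872}{3} - \frac{266}{3} + \frac{37}{3} \cdot 1444} = \frac{19}{- \frac{259}{3} + \frac{54872}{3} - \frac{266}{3} + \frac{53428}{3}} = \frac{19}{35925}$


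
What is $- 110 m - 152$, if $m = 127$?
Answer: $-14122$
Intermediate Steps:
$- 110 m - 152 = \left(-110\right) 127 - 152 = -13970 - 152 = -14122$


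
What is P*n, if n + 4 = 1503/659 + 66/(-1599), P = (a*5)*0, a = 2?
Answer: 0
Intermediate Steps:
P = 0 (P = (2*5)*0 = 10*0 = 0)
n = -618387/351247 (n = -4 + (1503/659 + 66/(-1599)) = -4 + (1503*(1/659) + 66*(-1/1599)) = -4 + (1503/659 - 22/533) = -4 + 786601/351247 = -618387/351247 ≈ -1.7605)
P*n = 0*(-618387/351247) = 0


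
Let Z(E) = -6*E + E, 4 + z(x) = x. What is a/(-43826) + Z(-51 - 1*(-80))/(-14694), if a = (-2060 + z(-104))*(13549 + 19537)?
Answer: 527006778841/321989622 ≈ 1636.7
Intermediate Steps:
z(x) = -4 + x
Z(E) = -5*E
a = -71730448 (a = (-2060 + (-4 - 104))*(13549 + 19537) = (-2060 - 108)*33086 = -2168*33086 = -71730448)
a/(-43826) + Z(-51 - 1*(-80))/(-14694) = -71730448/(-43826) - 5*(-51 - 1*(-80))/(-14694) = -71730448*(-1/43826) - 5*(-51 + 80)*(-1/14694) = 35865224/21913 - 5*29*(-1/14694) = 35865224/21913 - 145*(-1/14694) = 35865224/21913 + 145/14694 = 527006778841/321989622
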